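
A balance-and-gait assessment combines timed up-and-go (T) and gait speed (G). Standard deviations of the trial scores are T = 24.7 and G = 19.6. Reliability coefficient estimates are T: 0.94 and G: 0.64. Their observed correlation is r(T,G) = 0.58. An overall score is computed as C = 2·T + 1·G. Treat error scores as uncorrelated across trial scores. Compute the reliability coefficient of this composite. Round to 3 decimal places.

0.928

Var(C) = 2²·24.7² + 19.6² + 2·[2·24.7·19.6·0.58] = 2824.52 + 1123.16 = 3947.68.
With uncorrelated errors the cross-covariances are all true-score covariance, so they carry over unchanged; only the diagonal terms shrink to ρᵢσᵢ².
True-score variance = [2²·24.7²·0.94 + 19.6²·0.64] + 1123.16 = 2539.8 + 1123.16 = 3662.96.
Reliability = 3662.96 / 3947.68 = 0.928.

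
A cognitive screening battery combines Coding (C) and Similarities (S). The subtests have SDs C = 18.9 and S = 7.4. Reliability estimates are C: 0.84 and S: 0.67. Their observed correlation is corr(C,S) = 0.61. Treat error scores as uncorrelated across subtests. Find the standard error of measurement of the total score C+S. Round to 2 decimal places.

8.67

Var(total) = 411.97 + 170.629 = 582.599.
True-score variance = 336.746 + 170.629 = 507.375, so reliability = 0.8709.
Error variance = 582.599 − 507.375 = 75.2244; SEM = √75.2244 = 8.67.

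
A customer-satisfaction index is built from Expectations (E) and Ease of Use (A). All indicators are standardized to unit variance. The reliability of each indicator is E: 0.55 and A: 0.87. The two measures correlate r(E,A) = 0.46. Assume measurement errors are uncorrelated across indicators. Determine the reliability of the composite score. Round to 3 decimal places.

0.801

Var(E+A) = 2 + 2·[0.46] = 2 + 0.92 = 2.92.
Under uncorrelated errors the observed covariances equal the true-score covariances, so only the own-variance terms attenuate.
True-score variance = [0.55 + 0.87] + 0.92 = 1.42 + 0.92 = 2.34.
Reliability = 2.34 / 2.92 = 0.801.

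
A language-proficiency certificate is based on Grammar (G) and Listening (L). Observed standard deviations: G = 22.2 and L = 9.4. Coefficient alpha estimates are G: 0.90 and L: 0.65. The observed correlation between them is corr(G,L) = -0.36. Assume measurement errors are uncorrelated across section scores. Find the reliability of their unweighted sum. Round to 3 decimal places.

0.814

Var(G+L) = 22.2² + 9.4² + 2·[22.2·9.4·(-0.36)] = 581.2 − 150.25 = 430.95.
Under uncorrelated errors the observed covariances equal the true-score covariances, so only the own-variance terms attenuate.
True-score variance = [22.2²·0.90 + 9.4²·0.65] − 150.25 = 500.99 − 150.25 = 350.74.
Reliability = 350.74 / 430.95 = 0.814.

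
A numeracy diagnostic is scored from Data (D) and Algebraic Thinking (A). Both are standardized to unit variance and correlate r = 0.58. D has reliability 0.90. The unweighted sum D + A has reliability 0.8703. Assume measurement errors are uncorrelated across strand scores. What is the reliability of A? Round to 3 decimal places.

0.690

Var(D+A) = 2 + 2·0.58 = 3.160.
True-score variance = ρ_D + ρ_A + 2·0.58, so 0.8703 = (0.90 + ρ_A + 1.16) / 3.160.
ρ_A = 0.8703·3.160 − 0.90 − 1.16 = 0.690.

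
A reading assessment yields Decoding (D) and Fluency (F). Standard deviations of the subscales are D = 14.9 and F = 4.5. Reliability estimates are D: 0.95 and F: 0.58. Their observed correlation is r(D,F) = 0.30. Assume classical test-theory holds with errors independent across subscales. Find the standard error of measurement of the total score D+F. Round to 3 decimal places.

4.428

Var(total) = 242.26 + 40.23 = 282.49.
True-score variance = 222.655 + 40.23 = 262.885, so reliability = 0.9306.
Error variance = 282.49 − 262.885 = 19.6055; SEM = √19.6055 = 4.428.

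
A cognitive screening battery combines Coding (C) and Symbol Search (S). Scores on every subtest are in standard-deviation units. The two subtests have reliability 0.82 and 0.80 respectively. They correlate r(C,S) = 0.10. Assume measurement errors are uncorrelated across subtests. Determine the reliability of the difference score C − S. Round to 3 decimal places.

Var(C−S) = 1 + 1 − 2·0.10 = 2 − 0.2 = 1.8.
With uncorrelated errors the cross-covariances are all true-score covariance, so they carry over unchanged; only the diagonal terms shrink to ρᵢσᵢ².
True-score variance = [0.82 + 0.80] − 0.2 = 1.62 − 0.2 = 1.42.
Reliability = 1.42 / 1.8 = 0.789.

0.789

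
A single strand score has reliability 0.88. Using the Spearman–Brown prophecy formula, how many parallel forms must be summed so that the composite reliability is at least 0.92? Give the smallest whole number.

2

k ≥ ρ*(1−ρ₁)/(ρ₁(1−ρ*)) = 0.92·0.12 / (0.88·0.08) = 1.568.
Smallest integer k = 2.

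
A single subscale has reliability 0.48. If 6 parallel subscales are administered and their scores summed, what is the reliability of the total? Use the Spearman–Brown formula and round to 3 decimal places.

0.847

ρ_k = kρ / (1 + (k−1)ρ) = 6·0.48 / (1 + 5·0.48) = 2.880 / 3.400 = 0.847.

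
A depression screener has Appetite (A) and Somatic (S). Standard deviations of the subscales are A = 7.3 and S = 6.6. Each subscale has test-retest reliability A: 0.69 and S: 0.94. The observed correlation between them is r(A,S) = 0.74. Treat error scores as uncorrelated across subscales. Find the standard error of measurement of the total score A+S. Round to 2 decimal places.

4.37

Var(total) = 96.85 + 71.3064 = 168.156.
True-score variance = 77.7165 + 71.3064 = 149.023, so reliability = 0.8862.
Error variance = 168.156 − 149.023 = 19.1335; SEM = √19.1335 = 4.37.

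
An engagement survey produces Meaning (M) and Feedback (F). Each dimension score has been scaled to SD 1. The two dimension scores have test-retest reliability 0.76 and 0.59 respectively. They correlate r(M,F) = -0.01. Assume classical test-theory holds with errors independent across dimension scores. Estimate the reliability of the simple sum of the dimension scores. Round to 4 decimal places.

0.6717

Var(M+F) = 2 + 2·[(-0.01)] = 2 − 0.02 = 1.98.
With uncorrelated errors the cross-covariances are all true-score covariance, so they carry over unchanged; only the diagonal terms shrink to ρᵢσᵢ².
True-score variance = [0.76 + 0.59] − 0.02 = 1.35 − 0.02 = 1.33.
Reliability = 1.33 / 1.98 = 0.6717.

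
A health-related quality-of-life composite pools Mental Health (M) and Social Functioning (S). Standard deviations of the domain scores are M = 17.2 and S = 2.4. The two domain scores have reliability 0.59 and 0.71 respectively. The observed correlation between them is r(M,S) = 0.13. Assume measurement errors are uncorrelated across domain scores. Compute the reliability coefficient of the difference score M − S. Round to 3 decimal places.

0.577

Var(M−S) = 17.2² + 2.4² − 2·17.2·2.4·0.13 = 301.6 − 10.7328 = 290.867.
With uncorrelated errors the cross-covariances are all true-score covariance, so they carry over unchanged; only the diagonal terms shrink to ρᵢσᵢ².
True-score variance = [17.2²·0.59 + 2.4²·0.71] − 10.7328 = 178.635 − 10.7328 = 167.902.
Reliability = 167.902 / 290.867 = 0.577.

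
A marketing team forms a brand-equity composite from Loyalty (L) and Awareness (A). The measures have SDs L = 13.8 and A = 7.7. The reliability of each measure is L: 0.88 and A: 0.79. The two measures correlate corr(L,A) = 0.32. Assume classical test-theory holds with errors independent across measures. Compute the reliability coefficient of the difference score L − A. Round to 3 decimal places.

0.806

Var(L−A) = 13.8² + 7.7² − 2·13.8·7.7·0.32 = 249.73 − 68.0064 = 181.724.
Under uncorrelated errors the observed covariances equal the true-score covariances, so only the own-variance terms attenuate.
True-score variance = [13.8²·0.88 + 7.7²·0.79] − 68.0064 = 214.426 − 68.0064 = 146.42.
Reliability = 146.42 / 181.724 = 0.806.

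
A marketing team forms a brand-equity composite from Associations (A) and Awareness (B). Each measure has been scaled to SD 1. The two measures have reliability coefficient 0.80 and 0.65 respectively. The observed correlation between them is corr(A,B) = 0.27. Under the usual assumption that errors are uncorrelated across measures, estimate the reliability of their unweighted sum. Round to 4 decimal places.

Var(A+B) = 2 + 2·[0.27] = 2 + 0.54 = 2.54.
Under uncorrelated errors the observed covariances equal the true-score covariances, so only the own-variance terms attenuate.
True-score variance = [0.80 + 0.65] + 0.54 = 1.45 + 0.54 = 1.99.
Reliability = 1.99 / 2.54 = 0.7835.

0.7835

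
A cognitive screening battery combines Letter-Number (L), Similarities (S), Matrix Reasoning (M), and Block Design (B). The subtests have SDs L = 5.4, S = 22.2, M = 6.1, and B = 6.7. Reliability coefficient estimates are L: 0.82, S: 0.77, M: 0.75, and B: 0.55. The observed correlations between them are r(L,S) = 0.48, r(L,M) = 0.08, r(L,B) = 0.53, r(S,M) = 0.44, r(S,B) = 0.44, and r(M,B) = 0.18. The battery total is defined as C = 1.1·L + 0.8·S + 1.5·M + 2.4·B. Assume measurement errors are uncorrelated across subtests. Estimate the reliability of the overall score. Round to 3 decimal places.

Var(C) = 1.1²·5.4² + 0.8²·22.2² + 1.5²·6.1² + 2.4²·6.7² + 2·[0.88·5.4·22.2·0.48 + 1.65·5.4·6.1·0.08 + 2.64·5.4·6.7·0.53 + 1.2·22.2·6.1·0.44 + 1.92·22.2·6.7·0.44 + 3.6·6.1·6.7·0.18] = 692.99 + 658.499 = 1351.49.
With uncorrelated errors the cross-covariances are all true-score covariance, so they carry over unchanged; only the diagonal terms shrink to ρᵢσᵢ².
True-score variance = [1.1²·5.4²·0.82 + 0.8²·22.2²·0.77 + 1.5²·6.1²·0.75 + 2.4²·6.7²·0.55] + 658.499 = 476.807 + 658.499 = 1135.31.
Reliability = 1135.31 / 1351.49 = 0.840.

0.840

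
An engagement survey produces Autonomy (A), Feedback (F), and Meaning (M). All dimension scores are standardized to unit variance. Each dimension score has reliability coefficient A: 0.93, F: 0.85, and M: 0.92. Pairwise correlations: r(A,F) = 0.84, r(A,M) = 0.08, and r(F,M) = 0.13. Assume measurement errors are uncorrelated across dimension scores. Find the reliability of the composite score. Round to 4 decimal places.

Var(A+F+M) = 3 + 2·[0.84 + 0.08 + 0.13] = 3 + 2.1 = 5.1.
Because errors are independent across components, Cov(Tᵢ,Tⱼ) = Cov(Xᵢ,Xⱼ); the off-diagonal part of the true-score variance is the same as above.
True-score variance = [0.93 + 0.85 + 0.92] + 2.1 = 2.7 + 2.1 = 4.8.
Reliability = 4.8 / 5.1 = 0.9412.

0.9412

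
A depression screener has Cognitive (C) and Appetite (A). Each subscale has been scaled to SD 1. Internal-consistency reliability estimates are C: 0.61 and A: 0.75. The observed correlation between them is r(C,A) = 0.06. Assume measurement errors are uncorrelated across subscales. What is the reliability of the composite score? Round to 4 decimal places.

0.6981

Var(C+A) = 2 + 2·[0.06] = 2 + 0.12 = 2.12.
Under uncorrelated errors the observed covariances equal the true-score covariances, so only the own-variance terms attenuate.
True-score variance = [0.61 + 0.75] + 0.12 = 1.36 + 0.12 = 1.48.
Reliability = 1.48 / 2.12 = 0.6981.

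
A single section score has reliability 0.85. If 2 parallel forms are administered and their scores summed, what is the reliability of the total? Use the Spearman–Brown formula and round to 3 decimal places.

0.919

ρ_k = kρ / (1 + (k−1)ρ) = 2·0.85 / (1 + 1·0.85) = 1.700 / 1.850 = 0.919.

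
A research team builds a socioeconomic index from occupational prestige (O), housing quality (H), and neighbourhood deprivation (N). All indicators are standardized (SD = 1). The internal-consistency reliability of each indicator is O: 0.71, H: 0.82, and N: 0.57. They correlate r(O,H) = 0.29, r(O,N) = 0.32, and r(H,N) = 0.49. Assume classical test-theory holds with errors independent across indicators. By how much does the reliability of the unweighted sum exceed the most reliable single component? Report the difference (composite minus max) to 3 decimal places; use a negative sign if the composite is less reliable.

Var(sum) = 3 + 2.2 = 5.2; true-score variance = 2.1 + 2.2 = 4.3; composite reliability = 0.8269.
Max component reliability = 0.8200.
Difference = 0.8269 − 0.8200 = 0.007.

0.007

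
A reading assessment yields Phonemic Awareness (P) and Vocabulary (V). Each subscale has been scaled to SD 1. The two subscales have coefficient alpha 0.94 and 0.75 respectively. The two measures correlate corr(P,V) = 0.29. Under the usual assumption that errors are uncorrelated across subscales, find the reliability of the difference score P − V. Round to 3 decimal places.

Var(P−V) = 1 + 1 − 2·0.29 = 2 − 0.58 = 1.42.
With uncorrelated errors the cross-covariances are all true-score covariance, so they carry over unchanged; only the diagonal terms shrink to ρᵢσᵢ².
True-score variance = [0.94 + 0.75] − 0.58 = 1.69 − 0.58 = 1.11.
Reliability = 1.11 / 1.42 = 0.782.

0.782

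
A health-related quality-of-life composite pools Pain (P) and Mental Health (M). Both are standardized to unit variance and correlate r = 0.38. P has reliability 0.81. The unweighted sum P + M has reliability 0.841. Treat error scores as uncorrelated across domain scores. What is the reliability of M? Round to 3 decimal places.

0.751

Var(P+M) = 2 + 2·0.38 = 2.760.
True-score variance = ρ_P + ρ_M + 2·0.38, so 0.841 = (0.81 + ρ_M + 0.76) / 2.760.
ρ_M = 0.841·2.760 − 0.81 − 0.76 = 0.751.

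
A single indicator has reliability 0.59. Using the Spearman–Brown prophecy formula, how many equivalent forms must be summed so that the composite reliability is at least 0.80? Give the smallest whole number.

3

k ≥ ρ*(1−ρ₁)/(ρ₁(1−ρ*)) = 0.80·0.41 / (0.59·0.20) = 2.780.
Smallest integer k = 3.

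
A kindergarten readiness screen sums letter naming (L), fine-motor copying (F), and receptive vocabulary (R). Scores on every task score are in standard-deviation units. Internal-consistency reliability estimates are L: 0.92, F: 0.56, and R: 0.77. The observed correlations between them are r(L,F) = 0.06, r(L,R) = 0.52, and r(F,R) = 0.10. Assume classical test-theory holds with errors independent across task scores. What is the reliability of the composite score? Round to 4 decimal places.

Var(L+F+R) = 3 + 2·[0.06 + 0.52 + 0.10] = 3 + 1.36 = 4.36.
With uncorrelated errors the cross-covariances are all true-score covariance, so they carry over unchanged; only the diagonal terms shrink to ρᵢσᵢ².
True-score variance = [0.92 + 0.56 + 0.77] + 1.36 = 2.25 + 1.36 = 3.61.
Reliability = 3.61 / 4.36 = 0.8280.

0.8280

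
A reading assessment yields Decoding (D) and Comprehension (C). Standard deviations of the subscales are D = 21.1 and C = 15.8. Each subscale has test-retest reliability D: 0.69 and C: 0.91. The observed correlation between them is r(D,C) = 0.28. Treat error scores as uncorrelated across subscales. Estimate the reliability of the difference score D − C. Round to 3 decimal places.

0.684

Var(D−C) = 21.1² + 15.8² − 2·21.1·15.8·0.28 = 694.85 − 186.693 = 508.157.
Under uncorrelated errors the observed covariances equal the true-score covariances, so only the own-variance terms attenuate.
True-score variance = [21.1²·0.69 + 15.8²·0.91] − 186.693 = 534.367 − 186.693 = 347.674.
Reliability = 347.674 / 508.157 = 0.684.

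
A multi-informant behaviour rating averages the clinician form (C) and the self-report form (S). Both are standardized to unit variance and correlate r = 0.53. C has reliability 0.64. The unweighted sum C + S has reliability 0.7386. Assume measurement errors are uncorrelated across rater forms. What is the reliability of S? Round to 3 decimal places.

Var(C+S) = 2 + 2·0.53 = 3.060.
True-score variance = ρ_C + ρ_S + 2·0.53, so 0.7386 = (0.64 + ρ_S + 1.06) / 3.060.
ρ_S = 0.7386·3.060 − 0.64 − 1.06 = 0.560.

0.560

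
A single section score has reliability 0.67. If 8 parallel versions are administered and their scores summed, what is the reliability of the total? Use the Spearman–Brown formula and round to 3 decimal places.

0.942

ρ_k = kρ / (1 + (k−1)ρ) = 8·0.67 / (1 + 7·0.67) = 5.360 / 5.690 = 0.942.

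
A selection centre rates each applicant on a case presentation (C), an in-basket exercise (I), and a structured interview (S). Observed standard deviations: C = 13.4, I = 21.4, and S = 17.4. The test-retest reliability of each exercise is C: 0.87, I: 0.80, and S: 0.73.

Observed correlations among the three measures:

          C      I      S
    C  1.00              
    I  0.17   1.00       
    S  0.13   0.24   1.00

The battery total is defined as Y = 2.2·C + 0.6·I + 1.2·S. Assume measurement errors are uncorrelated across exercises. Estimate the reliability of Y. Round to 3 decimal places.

0.860

Var(Y) = 2.2²·13.4² + 0.6²·21.4² + 1.2²·17.4² + 2·[1.32·13.4·21.4·0.17 + 2.64·13.4·17.4·0.13 + 0.72·21.4·17.4·0.24] = 1469.91 + 417.427 = 1887.34.
Under uncorrelated errors the observed covariances equal the true-score covariances, so only the own-variance terms attenuate.
True-score variance = [2.2²·13.4²·0.87 + 0.6²·21.4²·0.80 + 1.2²·17.4²·0.73] + 417.427 = 1206.25 + 417.427 = 1623.67.
Reliability = 1623.67 / 1887.34 = 0.860.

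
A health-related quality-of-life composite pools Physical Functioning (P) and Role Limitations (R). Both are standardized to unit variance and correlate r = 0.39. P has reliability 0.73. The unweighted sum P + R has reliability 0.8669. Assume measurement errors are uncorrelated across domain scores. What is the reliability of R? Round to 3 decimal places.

0.900

Var(P+R) = 2 + 2·0.39 = 2.780.
True-score variance = ρ_P + ρ_R + 2·0.39, so 0.8669 = (0.73 + ρ_R + 0.78) / 2.780.
ρ_R = 0.8669·2.780 − 0.73 − 0.78 = 0.900.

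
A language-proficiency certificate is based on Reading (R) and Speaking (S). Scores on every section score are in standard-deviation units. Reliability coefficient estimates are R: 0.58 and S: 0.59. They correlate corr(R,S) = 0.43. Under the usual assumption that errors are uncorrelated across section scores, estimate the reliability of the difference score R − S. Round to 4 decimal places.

Var(R−S) = 1 + 1 − 2·0.43 = 2 − 0.86 = 1.14.
With uncorrelated errors the cross-covariances are all true-score covariance, so they carry over unchanged; only the diagonal terms shrink to ρᵢσᵢ².
True-score variance = [0.58 + 0.59] − 0.86 = 1.17 − 0.86 = 0.31.
Reliability = 0.31 / 1.14 = 0.2719.

0.2719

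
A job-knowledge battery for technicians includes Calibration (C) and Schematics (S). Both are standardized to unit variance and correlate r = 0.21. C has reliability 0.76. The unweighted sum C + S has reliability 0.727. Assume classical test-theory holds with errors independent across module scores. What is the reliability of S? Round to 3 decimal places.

Var(C+S) = 2 + 2·0.21 = 2.420.
True-score variance = ρ_C + ρ_S + 2·0.21, so 0.727 = (0.76 + ρ_S + 0.42) / 2.420.
ρ_S = 0.727·2.420 − 0.76 − 0.42 = 0.579.

0.579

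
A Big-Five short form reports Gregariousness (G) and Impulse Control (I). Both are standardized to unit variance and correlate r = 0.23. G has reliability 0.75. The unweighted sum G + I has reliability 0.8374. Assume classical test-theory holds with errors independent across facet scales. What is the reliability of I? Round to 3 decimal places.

0.850

Var(G+I) = 2 + 2·0.23 = 2.460.
True-score variance = ρ_G + ρ_I + 2·0.23, so 0.8374 = (0.75 + ρ_I + 0.46) / 2.460.
ρ_I = 0.8374·2.460 − 0.75 − 0.46 = 0.850.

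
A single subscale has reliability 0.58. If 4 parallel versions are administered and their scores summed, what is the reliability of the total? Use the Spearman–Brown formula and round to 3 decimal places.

0.847

ρ_k = kρ / (1 + (k−1)ρ) = 4·0.58 / (1 + 3·0.58) = 2.320 / 2.740 = 0.847.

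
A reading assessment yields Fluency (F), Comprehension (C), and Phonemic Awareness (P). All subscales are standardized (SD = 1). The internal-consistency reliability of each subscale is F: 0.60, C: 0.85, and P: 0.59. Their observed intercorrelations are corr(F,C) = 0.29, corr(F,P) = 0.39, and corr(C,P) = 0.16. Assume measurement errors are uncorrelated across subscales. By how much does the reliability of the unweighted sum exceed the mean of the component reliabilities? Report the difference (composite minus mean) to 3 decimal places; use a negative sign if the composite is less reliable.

0.115

Var(sum) = 3 + 1.68 = 4.68; true-score variance = 2.04 + 1.68 = 3.72; composite reliability = 0.7949.
Mean component reliability = 0.6800.
Difference = 0.7949 − 0.6800 = 0.115.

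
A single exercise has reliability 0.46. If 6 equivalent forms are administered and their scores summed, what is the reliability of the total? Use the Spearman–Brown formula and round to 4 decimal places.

ρ_k = kρ / (1 + (k−1)ρ) = 6·0.46 / (1 + 5·0.46) = 2.760 / 3.300 = 0.8364.

0.8364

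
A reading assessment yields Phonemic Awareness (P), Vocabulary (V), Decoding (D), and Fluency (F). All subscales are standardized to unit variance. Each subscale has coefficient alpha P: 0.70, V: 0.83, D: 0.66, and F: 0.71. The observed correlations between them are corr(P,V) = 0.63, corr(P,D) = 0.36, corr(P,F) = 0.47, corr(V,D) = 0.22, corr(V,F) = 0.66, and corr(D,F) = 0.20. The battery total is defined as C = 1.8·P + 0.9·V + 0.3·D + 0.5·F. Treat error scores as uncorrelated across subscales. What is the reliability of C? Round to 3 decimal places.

0.856

Var(C) = 1.8² + 0.9² + 0.3² + 0.5² + 2·[1.62·0.63 + 0.54·0.36 + 0.9·0.47 + 0.27·0.22 + 0.45·0.66 + 0.15·0.20] = 4.39 + 4.0488 = 8.4388.
Under uncorrelated errors the observed covariances equal the true-score covariances, so only the own-variance terms attenuate.
True-score variance = [1.8²·0.70 + 0.9²·0.83 + 0.3²·0.66 + 0.5²·0.71] + 4.0488 = 3.1772 + 4.0488 = 7.226.
Reliability = 7.226 / 8.4388 = 0.856.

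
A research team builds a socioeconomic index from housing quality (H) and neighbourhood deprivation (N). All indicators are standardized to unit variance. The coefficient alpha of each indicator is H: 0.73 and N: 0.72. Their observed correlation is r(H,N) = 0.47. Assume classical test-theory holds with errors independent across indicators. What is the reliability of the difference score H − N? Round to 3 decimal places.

0.481

Var(H−N) = 1 + 1 − 2·0.47 = 2 − 0.94 = 1.06.
Because errors are independent across components, Cov(Tᵢ,Tⱼ) = Cov(Xᵢ,Xⱼ); the off-diagonal part of the true-score variance is the same as above.
True-score variance = [0.73 + 0.72] − 0.94 = 1.45 − 0.94 = 0.51.
Reliability = 0.51 / 1.06 = 0.481.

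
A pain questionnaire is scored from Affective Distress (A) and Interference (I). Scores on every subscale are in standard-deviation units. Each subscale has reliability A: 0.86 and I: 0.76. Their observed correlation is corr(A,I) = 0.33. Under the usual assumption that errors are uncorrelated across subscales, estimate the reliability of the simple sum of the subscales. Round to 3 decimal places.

0.857

Var(A+I) = 2 + 2·[0.33] = 2 + 0.66 = 2.66.
Because errors are independent across components, Cov(Tᵢ,Tⱼ) = Cov(Xᵢ,Xⱼ); the off-diagonal part of the true-score variance is the same as above.
True-score variance = [0.86 + 0.76] + 0.66 = 1.62 + 0.66 = 2.28.
Reliability = 2.28 / 2.66 = 0.857.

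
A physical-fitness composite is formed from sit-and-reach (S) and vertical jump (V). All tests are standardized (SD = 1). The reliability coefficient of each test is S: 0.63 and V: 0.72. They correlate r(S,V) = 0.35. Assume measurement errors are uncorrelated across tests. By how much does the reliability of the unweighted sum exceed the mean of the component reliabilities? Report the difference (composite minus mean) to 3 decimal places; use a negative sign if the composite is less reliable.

Var(sum) = 2 + 0.7 = 2.7; true-score variance = 1.35 + 0.7 = 2.05; composite reliability = 0.7593.
Mean component reliability = 0.6750.
Difference = 0.7593 − 0.6750 = 0.084.

0.084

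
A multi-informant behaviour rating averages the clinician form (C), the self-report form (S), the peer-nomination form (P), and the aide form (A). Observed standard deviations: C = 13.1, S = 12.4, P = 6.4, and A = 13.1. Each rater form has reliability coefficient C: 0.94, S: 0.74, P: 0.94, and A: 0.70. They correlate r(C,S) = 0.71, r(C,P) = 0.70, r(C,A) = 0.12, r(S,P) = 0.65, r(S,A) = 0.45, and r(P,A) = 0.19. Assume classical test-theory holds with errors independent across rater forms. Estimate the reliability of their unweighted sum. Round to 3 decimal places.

Var(C+S+P+A) = 13.1² + 12.4² + 6.4² + 13.1² + 2·[13.1·12.4·0.71 + 13.1·6.4·0.70 + 13.1·13.1·0.12 + 12.4·6.4·0.65 + 12.4·13.1·0.45 + 6.4·13.1·0.19] = 537.94 + 670.45 = 1208.39.
With uncorrelated errors the cross-covariances are all true-score covariance, so they carry over unchanged; only the diagonal terms shrink to ρᵢσᵢ².
True-score variance = [13.1²·0.94 + 12.4²·0.74 + 6.4²·0.94 + 13.1²·0.70] + 670.45 = 433.725 + 670.45 = 1104.18.
Reliability = 1104.18 / 1208.39 = 0.914.

0.914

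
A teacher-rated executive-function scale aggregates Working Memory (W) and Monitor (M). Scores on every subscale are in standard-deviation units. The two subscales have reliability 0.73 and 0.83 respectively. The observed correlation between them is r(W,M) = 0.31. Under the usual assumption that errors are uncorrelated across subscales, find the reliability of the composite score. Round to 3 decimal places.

0.832

Var(W+M) = 2 + 2·[0.31] = 2 + 0.62 = 2.62.
Because errors are independent across components, Cov(Tᵢ,Tⱼ) = Cov(Xᵢ,Xⱼ); the off-diagonal part of the true-score variance is the same as above.
True-score variance = [0.73 + 0.83] + 0.62 = 1.56 + 0.62 = 2.18.
Reliability = 2.18 / 2.62 = 0.832.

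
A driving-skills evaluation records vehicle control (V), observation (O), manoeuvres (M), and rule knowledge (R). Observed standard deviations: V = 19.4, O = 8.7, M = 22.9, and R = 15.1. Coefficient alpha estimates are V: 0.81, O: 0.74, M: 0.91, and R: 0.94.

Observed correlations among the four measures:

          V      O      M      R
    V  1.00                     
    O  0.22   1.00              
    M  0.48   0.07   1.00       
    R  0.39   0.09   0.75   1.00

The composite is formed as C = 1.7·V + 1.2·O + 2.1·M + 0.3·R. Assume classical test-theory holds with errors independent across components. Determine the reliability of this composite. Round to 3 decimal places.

0.922

Var(C) = 1.7²·19.4² + 1.2²·8.7² + 2.1²·22.9² + 0.3²·15.1² + 2·[2.04·19.4·8.7·0.22 + 3.57·19.4·22.9·0.48 + 0.51·19.4·15.1·0.39 + 2.52·8.7·22.9·0.07 + 0.36·8.7·15.1·0.09 + 0.63·22.9·15.1·0.75] = 3529.84 + 2196.17 = 5726.01.
With uncorrelated errors the cross-covariances are all true-score covariance, so they carry over unchanged; only the diagonal terms shrink to ρᵢσᵢ².
True-score variance = [1.7²·19.4²·0.81 + 1.2²·8.7²·0.74 + 2.1²·22.9²·0.91 + 0.3²·15.1²·0.94] + 2196.17 = 3085.48 + 2196.17 = 5281.64.
Reliability = 5281.64 / 5726.01 = 0.922.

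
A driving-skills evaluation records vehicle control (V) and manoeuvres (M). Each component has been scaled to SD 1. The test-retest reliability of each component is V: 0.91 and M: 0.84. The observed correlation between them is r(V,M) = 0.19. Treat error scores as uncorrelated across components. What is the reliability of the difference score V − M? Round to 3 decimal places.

0.846

Var(V−M) = 1 + 1 − 2·0.19 = 2 − 0.38 = 1.62.
Under uncorrelated errors the observed covariances equal the true-score covariances, so only the own-variance terms attenuate.
True-score variance = [0.91 + 0.84] − 0.38 = 1.75 − 0.38 = 1.37.
Reliability = 1.37 / 1.62 = 0.846.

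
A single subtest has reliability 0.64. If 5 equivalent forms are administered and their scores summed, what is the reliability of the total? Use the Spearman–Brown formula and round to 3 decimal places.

ρ_k = kρ / (1 + (k−1)ρ) = 5·0.64 / (1 + 4·0.64) = 3.200 / 3.560 = 0.899.

0.899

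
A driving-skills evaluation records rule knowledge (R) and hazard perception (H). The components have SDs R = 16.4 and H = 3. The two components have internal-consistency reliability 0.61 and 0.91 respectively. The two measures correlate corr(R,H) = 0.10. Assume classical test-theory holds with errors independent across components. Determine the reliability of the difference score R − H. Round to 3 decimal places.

0.606

Var(R−H) = 16.4² + 3² − 2·16.4·3·0.10 = 277.96 − 9.84 = 268.12.
With uncorrelated errors the cross-covariances are all true-score covariance, so they carry over unchanged; only the diagonal terms shrink to ρᵢσᵢ².
True-score variance = [16.4²·0.61 + 3²·0.91] − 9.84 = 172.256 − 9.84 = 162.416.
Reliability = 162.416 / 268.12 = 0.606.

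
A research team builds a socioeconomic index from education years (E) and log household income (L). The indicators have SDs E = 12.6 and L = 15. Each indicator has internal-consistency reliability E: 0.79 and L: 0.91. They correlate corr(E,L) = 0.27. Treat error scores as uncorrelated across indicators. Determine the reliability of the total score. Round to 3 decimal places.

Var(E+L) = 12.6² + 15² + 2·[12.6·15·0.27] = 383.76 + 102.06 = 485.82.
Under uncorrelated errors the observed covariances equal the true-score covariances, so only the own-variance terms attenuate.
True-score variance = [12.6²·0.79 + 15²·0.91] + 102.06 = 330.17 + 102.06 = 432.23.
Reliability = 432.23 / 485.82 = 0.890.

0.890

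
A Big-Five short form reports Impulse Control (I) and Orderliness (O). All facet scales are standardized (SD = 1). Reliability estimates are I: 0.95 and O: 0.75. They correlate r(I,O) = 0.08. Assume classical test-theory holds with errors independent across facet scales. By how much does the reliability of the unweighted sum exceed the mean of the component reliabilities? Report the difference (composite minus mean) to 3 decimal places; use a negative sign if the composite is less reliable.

Var(sum) = 2 + 0.16 = 2.16; true-score variance = 1.7 + 0.16 = 1.86; composite reliability = 0.8611.
Mean component reliability = 0.8500.
Difference = 0.8611 − 0.8500 = 0.011.

0.011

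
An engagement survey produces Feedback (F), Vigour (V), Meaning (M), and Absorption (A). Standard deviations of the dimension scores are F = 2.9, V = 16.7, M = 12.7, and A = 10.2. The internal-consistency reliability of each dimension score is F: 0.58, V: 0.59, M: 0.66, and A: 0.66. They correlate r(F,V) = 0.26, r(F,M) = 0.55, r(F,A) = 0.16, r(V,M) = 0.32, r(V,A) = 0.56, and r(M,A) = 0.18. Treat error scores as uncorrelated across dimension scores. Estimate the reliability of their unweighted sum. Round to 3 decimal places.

Var(F+V+M+A) = 2.9² + 16.7² + 12.7² + 10.2² + 2·[2.9·16.7·0.26 + 2.9·12.7·0.55 + 2.9·10.2·0.16 + 16.7·12.7·0.32 + 16.7·10.2·0.56 + 12.7·10.2·0.18] = 552.63 + 448.315 = 1000.94.
With uncorrelated errors the cross-covariances are all true-score covariance, so they carry over unchanged; only the diagonal terms shrink to ρᵢσᵢ².
True-score variance = [2.9²·0.58 + 16.7²·0.59 + 12.7²·0.66 + 10.2²·0.66] + 448.315 = 344.541 + 448.315 = 792.856.
Reliability = 792.856 / 1000.94 = 0.792.

0.792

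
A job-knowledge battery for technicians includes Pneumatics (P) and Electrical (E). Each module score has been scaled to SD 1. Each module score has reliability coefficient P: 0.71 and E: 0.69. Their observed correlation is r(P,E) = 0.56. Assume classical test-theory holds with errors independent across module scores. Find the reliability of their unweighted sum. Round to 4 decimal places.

0.8077

Var(P+E) = 2 + 2·[0.56] = 2 + 1.12 = 3.12.
Under uncorrelated errors the observed covariances equal the true-score covariances, so only the own-variance terms attenuate.
True-score variance = [0.71 + 0.69] + 1.12 = 1.4 + 1.12 = 2.52.
Reliability = 2.52 / 3.12 = 0.8077.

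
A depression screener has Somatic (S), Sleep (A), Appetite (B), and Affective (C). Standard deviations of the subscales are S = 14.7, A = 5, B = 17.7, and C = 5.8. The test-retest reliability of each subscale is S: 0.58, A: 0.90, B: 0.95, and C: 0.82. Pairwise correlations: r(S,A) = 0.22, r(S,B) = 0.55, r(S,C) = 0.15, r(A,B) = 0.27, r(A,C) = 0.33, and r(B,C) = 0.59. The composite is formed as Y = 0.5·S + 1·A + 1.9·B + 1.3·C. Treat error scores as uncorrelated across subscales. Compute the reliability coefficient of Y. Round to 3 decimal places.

0.954

Var(Y) = 0.5²·14.7² + 5² + 1.9²·17.7² + 1.3²·5.8² + 2·[0.5·14.7·5·0.22 + 0.95·14.7·17.7·0.55 + 0.65·14.7·5.8·0.15 + 1.9·5·17.7·0.27 + 1.3·5·5.8·0.33 + 2.47·17.7·5.8·0.59] = 1266.85 + 719.59 = 1986.44.
With uncorrelated errors the cross-covariances are all true-score covariance, so they carry over unchanged; only the diagonal terms shrink to ρᵢσᵢ².
True-score variance = [0.5²·14.7²·0.58 + 5²·0.90 + 1.9²·17.7²·0.95 + 1.3²·5.8²·0.82] + 719.59 = 1174.88 + 719.59 = 1894.47.
Reliability = 1894.47 / 1986.44 = 0.954.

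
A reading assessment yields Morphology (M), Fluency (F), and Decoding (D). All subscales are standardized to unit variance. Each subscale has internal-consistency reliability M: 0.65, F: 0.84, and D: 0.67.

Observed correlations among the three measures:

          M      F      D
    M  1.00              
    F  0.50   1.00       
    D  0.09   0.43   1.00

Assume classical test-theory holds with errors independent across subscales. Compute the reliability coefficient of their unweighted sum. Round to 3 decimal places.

0.833

Var(M+F+D) = 3 + 2·[0.50 + 0.09 + 0.43] = 3 + 2.04 = 5.04.
Under uncorrelated errors the observed covariances equal the true-score covariances, so only the own-variance terms attenuate.
True-score variance = [0.65 + 0.84 + 0.67] + 2.04 = 2.16 + 2.04 = 4.2.
Reliability = 4.2 / 5.04 = 0.833.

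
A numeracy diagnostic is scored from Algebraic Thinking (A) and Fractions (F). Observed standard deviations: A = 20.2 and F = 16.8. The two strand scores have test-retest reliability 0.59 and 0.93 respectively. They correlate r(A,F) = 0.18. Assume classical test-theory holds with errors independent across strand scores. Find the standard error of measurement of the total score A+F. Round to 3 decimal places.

13.677

Var(total) = 690.28 + 122.17 = 812.45.
True-score variance = 503.227 + 122.17 = 625.396, so reliability = 0.7698.
Error variance = 812.45 − 625.396 = 187.053; SEM = √187.053 = 13.677.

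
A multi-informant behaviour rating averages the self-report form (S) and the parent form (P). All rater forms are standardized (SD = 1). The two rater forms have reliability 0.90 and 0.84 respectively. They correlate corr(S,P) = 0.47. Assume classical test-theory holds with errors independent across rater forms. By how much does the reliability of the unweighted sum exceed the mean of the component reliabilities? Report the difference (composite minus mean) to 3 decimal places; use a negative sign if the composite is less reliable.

Var(sum) = 2 + 0.94 = 2.94; true-score variance = 1.74 + 0.94 = 2.68; composite reliability = 0.9116.
Mean component reliability = 0.8700.
Difference = 0.9116 − 0.8700 = 0.042.

0.042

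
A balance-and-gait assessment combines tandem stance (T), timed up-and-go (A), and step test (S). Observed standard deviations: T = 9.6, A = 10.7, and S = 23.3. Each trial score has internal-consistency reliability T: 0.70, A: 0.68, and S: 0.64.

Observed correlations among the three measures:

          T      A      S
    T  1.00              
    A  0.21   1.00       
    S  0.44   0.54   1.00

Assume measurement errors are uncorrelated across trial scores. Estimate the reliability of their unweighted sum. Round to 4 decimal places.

Var(T+A+S) = 9.6² + 10.7² + 23.3² + 2·[9.6·10.7·0.21 + 9.6·23.3·0.44 + 10.7·23.3·0.54] = 749.54 + 509.236 = 1258.78.
Under uncorrelated errors the observed covariances equal the true-score covariances, so only the own-variance terms attenuate.
True-score variance = [9.6²·0.70 + 10.7²·0.68 + 23.3²·0.64] + 509.236 = 489.815 + 509.236 = 999.05.
Reliability = 999.05 / 1258.78 = 0.7937.

0.7937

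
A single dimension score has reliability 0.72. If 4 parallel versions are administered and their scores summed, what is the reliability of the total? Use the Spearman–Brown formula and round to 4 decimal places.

ρ_k = kρ / (1 + (k−1)ρ) = 4·0.72 / (1 + 3·0.72) = 2.880 / 3.160 = 0.9114.

0.9114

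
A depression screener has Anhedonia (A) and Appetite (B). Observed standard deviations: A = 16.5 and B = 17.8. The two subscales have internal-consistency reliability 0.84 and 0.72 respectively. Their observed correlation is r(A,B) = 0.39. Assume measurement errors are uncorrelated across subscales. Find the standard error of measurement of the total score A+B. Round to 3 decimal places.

11.501

Var(total) = 589.09 + 229.086 = 818.176.
True-score variance = 456.815 + 229.086 = 685.901, so reliability = 0.8383.
Error variance = 818.176 − 685.901 = 132.275; SEM = √132.275 = 11.501.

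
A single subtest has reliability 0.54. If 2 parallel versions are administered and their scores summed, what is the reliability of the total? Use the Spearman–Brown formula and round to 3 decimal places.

ρ_k = kρ / (1 + (k−1)ρ) = 2·0.54 / (1 + 1·0.54) = 1.080 / 1.540 = 0.701.

0.701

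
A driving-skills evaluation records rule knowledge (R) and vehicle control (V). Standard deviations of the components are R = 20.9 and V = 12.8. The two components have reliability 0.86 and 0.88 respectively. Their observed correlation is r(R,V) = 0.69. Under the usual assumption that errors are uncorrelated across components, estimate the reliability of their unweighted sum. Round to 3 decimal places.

0.917

Var(R+V) = 20.9² + 12.8² + 2·[20.9·12.8·0.69] = 600.65 + 369.178 = 969.828.
Under uncorrelated errors the observed covariances equal the true-score covariances, so only the own-variance terms attenuate.
True-score variance = [20.9²·0.86 + 12.8²·0.88] + 369.178 = 519.836 + 369.178 = 889.013.
Reliability = 889.013 / 969.828 = 0.917.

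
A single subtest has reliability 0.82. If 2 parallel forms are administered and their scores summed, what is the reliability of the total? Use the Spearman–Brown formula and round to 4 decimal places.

0.9011

ρ_k = kρ / (1 + (k−1)ρ) = 2·0.82 / (1 + 1·0.82) = 1.640 / 1.820 = 0.9011.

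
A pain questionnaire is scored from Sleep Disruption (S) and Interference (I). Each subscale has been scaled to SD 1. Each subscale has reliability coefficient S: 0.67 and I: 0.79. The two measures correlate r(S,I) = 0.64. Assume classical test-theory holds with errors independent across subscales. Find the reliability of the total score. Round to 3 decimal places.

Var(S+I) = 2 + 2·[0.64] = 2 + 1.28 = 3.28.
Under uncorrelated errors the observed covariances equal the true-score covariances, so only the own-variance terms attenuate.
True-score variance = [0.67 + 0.79] + 1.28 = 1.46 + 1.28 = 2.74.
Reliability = 2.74 / 3.28 = 0.835.

0.835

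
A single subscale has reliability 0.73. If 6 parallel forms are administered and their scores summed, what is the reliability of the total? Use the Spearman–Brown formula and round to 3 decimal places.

0.942

ρ_k = kρ / (1 + (k−1)ρ) = 6·0.73 / (1 + 5·0.73) = 4.380 / 4.650 = 0.942.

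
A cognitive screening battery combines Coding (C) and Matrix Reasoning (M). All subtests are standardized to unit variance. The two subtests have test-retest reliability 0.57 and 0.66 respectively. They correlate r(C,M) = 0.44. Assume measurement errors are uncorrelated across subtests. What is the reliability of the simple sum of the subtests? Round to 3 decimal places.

0.733

Var(C+M) = 2 + 2·[0.44] = 2 + 0.88 = 2.88.
Under uncorrelated errors the observed covariances equal the true-score covariances, so only the own-variance terms attenuate.
True-score variance = [0.57 + 0.66] + 0.88 = 1.23 + 0.88 = 2.11.
Reliability = 2.11 / 2.88 = 0.733.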